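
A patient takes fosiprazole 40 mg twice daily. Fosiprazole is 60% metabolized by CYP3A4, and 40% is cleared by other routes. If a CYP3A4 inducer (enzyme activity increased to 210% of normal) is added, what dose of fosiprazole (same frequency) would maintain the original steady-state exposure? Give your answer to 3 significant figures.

66.4 mg

The CYP3A4 pathway (60% of clearance) rises to 2.1× activity: 0.6 × 2.1 = 1.26.
The remaining 40% of clearance is unaffected.
New clearance relative to baseline: 1.26 + 0.4 = 1.66.
To maintain the same steady-state level, dose must scale with clearance: new dose = 40 × 1.66 = 66.4 mg.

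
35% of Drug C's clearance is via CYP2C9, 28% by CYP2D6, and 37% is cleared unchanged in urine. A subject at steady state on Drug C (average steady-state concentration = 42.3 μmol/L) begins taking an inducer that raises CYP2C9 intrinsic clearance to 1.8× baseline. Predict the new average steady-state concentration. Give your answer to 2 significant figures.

The CYP2C9 pathway (35% of clearance) rises to 1.8× activity: 0.35 × 1.8 = 0.63.
CYP2D6 (28%) and the residual 37% are unaffected.
CL_new/CL_old = 0.63 + 0.28 + 0.37 = 1.28.
Average steady-state concentration ∝ 1/CL, so new value = 42.3 / 1.28 = 33 μmol/L.

33 μmol/L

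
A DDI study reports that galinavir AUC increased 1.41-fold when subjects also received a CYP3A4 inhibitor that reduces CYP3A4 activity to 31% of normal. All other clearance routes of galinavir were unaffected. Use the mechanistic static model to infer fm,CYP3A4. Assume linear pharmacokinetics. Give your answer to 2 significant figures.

0.42

CL'/CL = 1 / 1.41 = 0.7092
0.31·fm + (1 − fm) = 0.7092
fm = (0.7092 − 1) / (0.31 − 1) = 0.42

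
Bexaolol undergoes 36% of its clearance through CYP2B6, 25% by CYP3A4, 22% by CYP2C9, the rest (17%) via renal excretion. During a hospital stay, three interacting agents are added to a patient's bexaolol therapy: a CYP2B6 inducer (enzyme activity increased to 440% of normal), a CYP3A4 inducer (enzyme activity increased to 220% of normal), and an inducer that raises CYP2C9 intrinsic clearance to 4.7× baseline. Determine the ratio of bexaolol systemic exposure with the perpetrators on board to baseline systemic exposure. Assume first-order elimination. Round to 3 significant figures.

The CYP2B6 pathway (36% of clearance) is boosted to 4.4× activity: 0.36 × 4.4 = 1.584.
The CYP3A4 pathway (25% of clearance) increases to 2.2× activity: 0.25 × 2.2 = 0.55.
The CYP2C9 pathway (22% of clearance) rises to 4.7× activity: 0.22 × 4.7 = 1.034.
The remaining 17% of clearance is unaffected.
New clearance relative to baseline: 1.584 + 0.55 + 1.034 + 0.17 = 3.338.
Because systemic exposure varies inversely with clearance, the combined effect is 1 / 3.338 = 0.300.

0.300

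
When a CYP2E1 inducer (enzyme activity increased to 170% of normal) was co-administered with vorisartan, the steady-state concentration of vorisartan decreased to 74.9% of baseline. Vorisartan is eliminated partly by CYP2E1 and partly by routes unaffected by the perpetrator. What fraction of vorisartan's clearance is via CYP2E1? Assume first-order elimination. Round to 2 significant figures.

0.48

CL'/CL = 1 / 0.749 = 1.335
1.7·fm + (1 − fm) = 1.335
fm = (1.335 − 1) / (1.7 − 1) = 0.48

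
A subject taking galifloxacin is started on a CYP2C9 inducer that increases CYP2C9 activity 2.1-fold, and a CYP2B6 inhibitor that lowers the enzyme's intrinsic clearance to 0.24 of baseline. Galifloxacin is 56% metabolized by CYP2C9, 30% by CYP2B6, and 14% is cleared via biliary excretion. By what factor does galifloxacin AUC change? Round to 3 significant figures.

CYP2C9: 0.56 × 2.1 = 1.176
CYP2B6: 0.3 × 0.24 = 0.072
Other: 0.14 (unchanged)
New clearance relative to baseline: 1.176 + 0.072 + 0.14 = 1.388.
AUC ∝ 1/CL: fold-change = 1 / 1.388 = 0.720.

0.720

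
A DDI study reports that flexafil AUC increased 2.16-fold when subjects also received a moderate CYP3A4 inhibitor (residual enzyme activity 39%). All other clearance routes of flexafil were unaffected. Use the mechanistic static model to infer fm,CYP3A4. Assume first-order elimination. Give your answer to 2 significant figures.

Let x = fm,CYP3A4. Because AUC ∝ 1/CL, relative clearance fell to 1/2.16 = 0.463.
Setting x·0.39 + (1 − x) = 0.463 and solving: x = (0.463 − 1)/(0.39 − 1) = 0.88.

0.88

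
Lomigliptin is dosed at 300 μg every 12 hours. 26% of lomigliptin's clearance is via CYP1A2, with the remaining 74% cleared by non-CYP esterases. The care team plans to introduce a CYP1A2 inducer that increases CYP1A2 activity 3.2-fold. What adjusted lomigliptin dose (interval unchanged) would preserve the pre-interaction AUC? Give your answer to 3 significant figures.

The CYP1A2 pathway (26% of clearance) increases to 3.2× activity: 0.26 × 3.2 = 0.832.
The remaining 74% of clearance is unaffected.
New clearance relative to baseline: 0.832 + 0.74 = 1.572.
Css,avg = (dose rate)/CL, so holding Css fixed requires dose ∝ CL: 300 × 1.572 = 472 μg.

472 μg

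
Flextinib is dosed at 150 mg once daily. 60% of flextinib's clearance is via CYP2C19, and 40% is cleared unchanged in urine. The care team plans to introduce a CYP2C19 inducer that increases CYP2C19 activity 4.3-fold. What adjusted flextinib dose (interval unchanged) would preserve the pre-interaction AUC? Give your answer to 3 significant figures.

The CYP2C19 pathway (60% of clearance) is boosted to 4.3× activity: 0.6 × 4.3 = 2.58.
Non-CYP routes (40%) are unchanged.
CL_new/CL_old = 2.58 + 0.4 = 2.98.
To maintain the same steady-state level, dose must scale with clearance: new dose = 150 × 2.98 = 447 mg.

447 mg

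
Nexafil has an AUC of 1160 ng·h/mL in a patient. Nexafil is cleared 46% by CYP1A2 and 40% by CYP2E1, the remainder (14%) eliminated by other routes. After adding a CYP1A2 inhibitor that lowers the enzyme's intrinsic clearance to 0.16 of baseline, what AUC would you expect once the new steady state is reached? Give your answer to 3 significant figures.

The CYP1A2 pathway (46% of clearance) falls to 0.16× activity: 0.46 × 0.16 = 0.0736.
CYP2E1 (40%) and the residual 14% are unaffected.
Relative clearance = 0.0736 + 0.4 + 0.14 = 0.6136.
New AUC = baseline ÷ relative clearance = 1160 / 0.6136 = 1.89 × 10³ ng·h/mL.

1.89 × 10³ ng·h/mL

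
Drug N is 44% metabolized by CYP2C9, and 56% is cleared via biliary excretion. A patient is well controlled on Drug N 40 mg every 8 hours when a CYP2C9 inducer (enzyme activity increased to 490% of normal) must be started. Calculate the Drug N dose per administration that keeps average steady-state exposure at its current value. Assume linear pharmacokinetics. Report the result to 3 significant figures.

CYP2C9: 0.44 × 4.9 = 2.156
Other: 0.56 (unchanged)
New clearance relative to baseline: 2.156 + 0.56 = 2.716.
Css,avg = (dose rate)/CL, so holding Css fixed requires dose ∝ CL: 40 × 2.716 = 109 mg.

109 mg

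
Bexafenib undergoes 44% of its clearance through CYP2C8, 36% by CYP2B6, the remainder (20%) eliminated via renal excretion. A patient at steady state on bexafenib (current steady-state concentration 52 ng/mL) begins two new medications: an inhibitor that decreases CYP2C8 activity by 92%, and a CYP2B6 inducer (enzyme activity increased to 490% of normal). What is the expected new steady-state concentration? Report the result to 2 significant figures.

26 ng/mL

The CYP2C8 pathway (44% of clearance) drops to 0.08× activity: 0.44 × 0.08 = 0.0352.
The CYP2B6 pathway (36% of clearance) is boosted to 4.9× activity: 0.36 × 4.9 = 1.764.
The remaining 20% of clearance is unaffected.
CL_new/CL_old = 0.0352 + 1.764 + 0.2 = 1.9992.
New steady-state concentration = 52 / 1.9992 = 26 ng/mL (concentration scales inversely with clearance).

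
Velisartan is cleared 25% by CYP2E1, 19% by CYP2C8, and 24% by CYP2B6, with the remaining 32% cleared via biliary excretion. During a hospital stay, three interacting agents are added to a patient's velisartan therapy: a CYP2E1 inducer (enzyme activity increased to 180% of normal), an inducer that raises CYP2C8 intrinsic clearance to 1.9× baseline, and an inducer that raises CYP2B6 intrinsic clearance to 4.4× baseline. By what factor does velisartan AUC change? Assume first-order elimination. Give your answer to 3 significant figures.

The CYP2E1 pathway (25% of clearance) is boosted to 1.8× activity: 0.25 × 1.8 = 0.45.
The CYP2C8 pathway (19% of clearance) rises to 1.9× activity: 0.19 × 1.9 = 0.361.
The CYP2B6 pathway (24% of clearance) rises to 4.4× activity: 0.24 × 4.4 = 1.056.
Non-CYP routes (32%) are unchanged.
New clearance relative to baseline: 0.45 + 0.361 + 1.056 + 0.32 = 2.187.
Because AUC varies inversely with clearance, the combined effect is 1 / 2.187 = 0.457.

0.457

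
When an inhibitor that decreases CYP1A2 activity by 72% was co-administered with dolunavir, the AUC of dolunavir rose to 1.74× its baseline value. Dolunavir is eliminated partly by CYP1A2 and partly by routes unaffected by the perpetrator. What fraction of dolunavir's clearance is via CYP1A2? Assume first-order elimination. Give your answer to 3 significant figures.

Let x = fm,CYP1A2. Because AUC ∝ 1/CL, relative clearance fell to 1/1.74 = 0.5747.
Setting x·0.28 + (1 − x) = 0.5747 and solving: x = (0.5747 − 1)/(0.28 − 1) = 0.591.

0.591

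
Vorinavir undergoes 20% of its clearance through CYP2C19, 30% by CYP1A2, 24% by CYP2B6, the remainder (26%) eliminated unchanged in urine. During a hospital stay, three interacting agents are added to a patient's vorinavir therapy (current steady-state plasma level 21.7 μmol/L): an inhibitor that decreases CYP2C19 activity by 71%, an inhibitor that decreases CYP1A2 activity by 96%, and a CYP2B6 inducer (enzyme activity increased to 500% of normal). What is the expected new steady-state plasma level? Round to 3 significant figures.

CYP2C19: 0.2 × 0.29 = 0.058
CYP1A2: 0.3 × 0.04 = 0.012
CYP2B6: 0.24 × 5 = 1.2
Other: 0.26 (unchanged)
New clearance relative to baseline: 0.058 + 0.012 + 1.2 + 0.26 = 1.53.
Steady-state plasma level ∝ 1/CL: new value = 21.7 / 1.53 = 14.2 μmol/L.

14.2 μmol/L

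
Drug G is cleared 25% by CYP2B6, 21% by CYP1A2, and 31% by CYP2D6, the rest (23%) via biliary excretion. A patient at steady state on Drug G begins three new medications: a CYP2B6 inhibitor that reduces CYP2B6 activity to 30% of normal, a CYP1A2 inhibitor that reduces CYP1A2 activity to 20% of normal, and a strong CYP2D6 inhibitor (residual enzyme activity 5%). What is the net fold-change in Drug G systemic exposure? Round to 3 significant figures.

2.76

The CYP2B6 pathway (25% of clearance) is reduced to 0.3× activity: 0.25 × 0.3 = 0.075.
The CYP1A2 pathway (21% of clearance) falls to 0.2× activity: 0.21 × 0.2 = 0.042.
The CYP2D6 pathway (31% of clearance) falls to 0.05× activity: 0.31 × 0.05 = 0.0155.
Non-CYP routes (23%) are unchanged.
Relative clearance = 0.075 + 0.042 + 0.0155 + 0.23 = 0.3625.
Because systemic exposure varies inversely with clearance, the combined effect is 1 / 0.3625 = 2.76.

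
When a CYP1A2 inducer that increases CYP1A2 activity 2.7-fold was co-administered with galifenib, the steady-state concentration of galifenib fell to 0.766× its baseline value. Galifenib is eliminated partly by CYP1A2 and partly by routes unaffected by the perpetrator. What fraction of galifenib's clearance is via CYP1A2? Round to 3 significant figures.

Let x = fm,CYP1A2. Because steady-state concentration ∝ 1/CL, relative clearance rose to 1/0.766 = 1.305.
Only the CYP1A2 route changed, so 1.305 = x·2.7 + (1 − x), giving x = 0.180.

0.180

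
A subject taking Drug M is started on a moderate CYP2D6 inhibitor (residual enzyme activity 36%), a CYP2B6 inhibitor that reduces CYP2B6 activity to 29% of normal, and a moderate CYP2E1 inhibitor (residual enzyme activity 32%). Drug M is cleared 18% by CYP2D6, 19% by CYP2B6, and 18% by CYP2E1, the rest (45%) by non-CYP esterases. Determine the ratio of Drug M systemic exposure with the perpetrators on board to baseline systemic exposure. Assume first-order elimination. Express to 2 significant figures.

1.6

CYP2D6: 0.18 × 0.36 = 0.0648
CYP2B6: 0.19 × 0.29 = 0.0551
CYP2E1: 0.18 × 0.32 = 0.0576
Other: 0.45 (unchanged)
New clearance relative to baseline: 0.0648 + 0.0551 + 0.0576 + 0.45 = 0.6275.
Because systemic exposure varies inversely with clearance, the combined effect is 1 / 0.6275 = 1.6.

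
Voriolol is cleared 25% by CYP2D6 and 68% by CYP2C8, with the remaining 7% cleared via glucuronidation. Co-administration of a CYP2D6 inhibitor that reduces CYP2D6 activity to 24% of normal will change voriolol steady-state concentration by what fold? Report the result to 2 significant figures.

1.2

The CYP2D6 pathway (25% of clearance) drops to 0.24× activity: 0.25 × 0.24 = 0.06.
CYP2C8 (68%) and the residual 7% are unaffected.
CL_new/CL_old = 0.06 + 0.68 + 0.07 = 0.81.
Steady-state concentration is inversely proportional to clearance, so the fold-change is 1 / 0.81 = 1.2.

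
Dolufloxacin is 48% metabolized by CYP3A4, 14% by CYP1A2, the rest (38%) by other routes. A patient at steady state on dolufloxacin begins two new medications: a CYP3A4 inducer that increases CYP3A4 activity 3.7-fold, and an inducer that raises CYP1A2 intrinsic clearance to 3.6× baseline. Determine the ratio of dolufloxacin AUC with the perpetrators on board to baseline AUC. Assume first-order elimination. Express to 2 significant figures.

0.38

The CYP3A4 pathway (48% of clearance) is boosted to 3.7× activity: 0.48 × 3.7 = 1.776.
The CYP1A2 pathway (14% of clearance) increases to 3.6× activity: 0.14 × 3.6 = 0.504.
Non-CYP routes (38%) are unchanged.
Relative clearance = 1.776 + 0.504 + 0.38 = 2.66.
Because AUC varies inversely with clearance, the combined effect is 1 / 2.66 = 0.38.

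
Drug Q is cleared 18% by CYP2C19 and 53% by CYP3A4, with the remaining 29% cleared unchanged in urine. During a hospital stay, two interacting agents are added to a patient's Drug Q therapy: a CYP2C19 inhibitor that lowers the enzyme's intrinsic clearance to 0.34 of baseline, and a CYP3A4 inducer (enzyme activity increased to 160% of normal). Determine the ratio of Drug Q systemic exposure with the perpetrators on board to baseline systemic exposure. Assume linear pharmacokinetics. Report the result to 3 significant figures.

0.834

CYP2C19: 0.18 × 0.34 = 0.0612
CYP3A4: 0.53 × 1.6 = 0.848
Other: 0.29 (unchanged)
CL_new/CL_old = 0.0612 + 0.848 + 0.29 = 1.1992.
Net systemic exposure ratio = 1 / 1.1992 = 0.834.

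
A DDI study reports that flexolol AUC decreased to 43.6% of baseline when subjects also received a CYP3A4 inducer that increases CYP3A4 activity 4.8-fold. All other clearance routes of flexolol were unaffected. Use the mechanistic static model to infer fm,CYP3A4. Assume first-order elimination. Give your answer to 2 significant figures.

0.34

Call the CYP3A4 fraction fm. After the interaction, CL_new/CL_old = fm × 4.8 + (1 − fm).
AUC ratio = 1 / (new CL fraction), so new CL fraction = 1 / 0.436 = 2.294.
fm × 4.8 + 1 − fm = 2.294  ⇒  fm × (4.8 − 1) = 1.294  ⇒  fm = 0.34.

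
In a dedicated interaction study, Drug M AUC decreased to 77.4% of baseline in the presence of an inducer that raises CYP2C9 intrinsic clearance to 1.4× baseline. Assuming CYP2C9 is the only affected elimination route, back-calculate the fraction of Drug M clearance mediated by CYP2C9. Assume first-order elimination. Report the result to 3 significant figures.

CL'/CL = 1 / 0.774 = 1.292
1.4·fm + (1 − fm) = 1.292
fm = (1.292 − 1) / (1.4 − 1) = 0.730

0.730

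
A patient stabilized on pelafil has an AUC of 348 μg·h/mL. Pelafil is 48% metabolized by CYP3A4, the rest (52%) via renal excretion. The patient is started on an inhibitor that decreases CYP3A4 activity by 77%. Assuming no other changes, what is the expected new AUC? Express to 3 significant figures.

552 μg·h/mL

The CYP3A4 pathway (48% of clearance) falls to 0.23× activity: 0.48 × 0.23 = 0.1104.
Non-CYP routes (52%) are unchanged.
CL_new/CL_old = 0.1104 + 0.52 = 0.6304.
With dosing unchanged, AUC scales as 1/CL: 348 / 0.6304 = 552 μg·h/mL.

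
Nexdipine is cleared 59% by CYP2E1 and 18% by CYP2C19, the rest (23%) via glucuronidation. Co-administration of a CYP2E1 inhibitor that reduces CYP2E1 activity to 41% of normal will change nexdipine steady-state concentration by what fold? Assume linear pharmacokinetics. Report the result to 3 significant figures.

1.53

The CYP2E1 pathway (59% of clearance) falls to 0.41× activity: 0.59 × 0.41 = 0.2419.
CYP2C19 (18%) and the residual 23% are unaffected.
New clearance relative to baseline: 0.2419 + 0.18 + 0.23 = 0.6519.
Steady-state concentration ratio = CL_old/CL_new = 1 / 0.6519 = 1.53.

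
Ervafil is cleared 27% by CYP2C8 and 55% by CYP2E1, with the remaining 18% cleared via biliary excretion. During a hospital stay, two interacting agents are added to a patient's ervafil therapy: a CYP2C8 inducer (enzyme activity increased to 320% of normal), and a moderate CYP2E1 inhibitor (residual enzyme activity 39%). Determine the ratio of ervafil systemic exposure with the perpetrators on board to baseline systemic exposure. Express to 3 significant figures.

CYP2C8: 0.27 × 3.2 = 0.864
CYP2E1: 0.55 × 0.39 = 0.2145
Other: 0.18 (unchanged)
CL_new/CL_old = 0.864 + 0.2145 + 0.18 = 1.2585.
Because systemic exposure varies inversely with clearance, the combined effect is 1 / 1.2585 = 0.795.

0.795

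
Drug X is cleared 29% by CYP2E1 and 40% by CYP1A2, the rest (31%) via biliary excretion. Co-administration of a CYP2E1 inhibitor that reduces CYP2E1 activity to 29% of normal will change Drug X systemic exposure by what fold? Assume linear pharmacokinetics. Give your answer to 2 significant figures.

1.3

CYP2E1: 0.29 × 0.29 = 0.0841
CYP1A2: 0.4 (unchanged)
Other: 0.31 (unchanged)
New clearance relative to baseline: 0.0841 + 0.4 + 0.31 = 0.7941.
Since systemic exposure ∝ 1/CL, the ratio is 1 / 0.7941 = 1.3.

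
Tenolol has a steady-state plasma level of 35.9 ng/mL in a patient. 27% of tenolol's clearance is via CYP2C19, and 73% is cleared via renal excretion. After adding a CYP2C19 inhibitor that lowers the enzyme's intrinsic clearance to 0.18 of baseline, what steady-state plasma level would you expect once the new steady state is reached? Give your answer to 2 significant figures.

The CYP2C19 pathway (27% of clearance) drops to 0.18× activity: 0.27 × 0.18 = 0.0486.
Non-CYP routes (73%) are unchanged.
Relative clearance = 0.0486 + 0.73 = 0.7786.
New steady-state plasma level = baseline ÷ relative clearance = 35.9 / 0.7786 = 46 ng/mL.

46 ng/mL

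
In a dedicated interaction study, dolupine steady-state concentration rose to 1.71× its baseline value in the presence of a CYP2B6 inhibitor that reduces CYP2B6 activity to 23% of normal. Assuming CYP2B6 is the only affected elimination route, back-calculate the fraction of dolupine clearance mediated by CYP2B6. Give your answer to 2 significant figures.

Let fm be the CYP2B6 fraction. New clearance relative to baseline = fm × 0.23 + (1 − fm).
Steady-state concentration ratio = 1 / (new CL fraction), so new CL fraction = 1 / 1.71 = 0.5848.
fm × 0.23 + 1 − fm = 0.5848  ⇒  fm × (0.23 − 1) = −0.4152  ⇒  fm = 0.54.

0.54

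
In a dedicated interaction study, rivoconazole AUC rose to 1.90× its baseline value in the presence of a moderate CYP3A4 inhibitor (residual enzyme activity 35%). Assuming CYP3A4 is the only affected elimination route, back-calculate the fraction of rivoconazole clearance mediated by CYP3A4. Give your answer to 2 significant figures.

Call the CYP3A4 fraction fm. After the interaction, CL_new/CL_old = fm × 0.35 + (1 − fm).
AUC ratio = 1 / (new CL fraction), so new CL fraction = 1 / 1.90 = 0.5263.
fm × 0.35 + 1 − fm = 0.5263  ⇒  fm × (0.35 − 1) = −0.4737  ⇒  fm = 0.73.

0.73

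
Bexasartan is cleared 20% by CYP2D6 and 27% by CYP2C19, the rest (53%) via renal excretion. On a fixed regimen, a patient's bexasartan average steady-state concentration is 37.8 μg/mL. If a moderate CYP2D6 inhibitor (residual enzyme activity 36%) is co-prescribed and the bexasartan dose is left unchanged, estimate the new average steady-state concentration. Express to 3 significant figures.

43.3 μg/mL

The CYP2D6 pathway (20% of clearance) drops to 0.36× activity: 0.2 × 0.36 = 0.072.
CYP2C19 (27%) and the residual 53% are unaffected.
CL_new/CL_old = 0.072 + 0.27 + 0.53 = 0.872.
With dosing unchanged, average steady-state concentration scales as 1/CL: 37.8 / 0.872 = 43.3 μg/mL.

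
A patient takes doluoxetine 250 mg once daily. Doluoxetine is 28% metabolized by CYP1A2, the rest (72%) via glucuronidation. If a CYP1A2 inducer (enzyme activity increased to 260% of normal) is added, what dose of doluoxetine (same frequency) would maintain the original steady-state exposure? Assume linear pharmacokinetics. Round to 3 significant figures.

The CYP1A2 pathway (28% of clearance) increases to 2.6× activity: 0.28 × 2.6 = 0.728.
Non-CYP routes (72%) are unchanged.
New clearance relative to baseline: 0.728 + 0.72 = 1.448.
Css,avg = (dose rate)/CL, so holding Css fixed requires dose ∝ CL: 250 × 1.448 = 362 mg.

362 mg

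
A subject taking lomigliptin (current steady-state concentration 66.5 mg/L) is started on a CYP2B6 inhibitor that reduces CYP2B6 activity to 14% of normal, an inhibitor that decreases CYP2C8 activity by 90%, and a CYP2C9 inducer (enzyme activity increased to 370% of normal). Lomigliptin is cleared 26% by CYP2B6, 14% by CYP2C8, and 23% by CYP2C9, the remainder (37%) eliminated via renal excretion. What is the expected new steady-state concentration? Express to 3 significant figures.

52.3 mg/L

CYP2B6: 0.26 × 0.14 = 0.0364
CYP2C8: 0.14 × 0.1 = 0.014
CYP2C9: 0.23 × 3.7 = 0.851
Other: 0.37 (unchanged)
CL_new/CL_old = 0.0364 + 0.014 + 0.851 + 0.37 = 1.2714.
Steady-state concentration ∝ 1/CL: new value = 66.5 / 1.2714 = 52.3 mg/L.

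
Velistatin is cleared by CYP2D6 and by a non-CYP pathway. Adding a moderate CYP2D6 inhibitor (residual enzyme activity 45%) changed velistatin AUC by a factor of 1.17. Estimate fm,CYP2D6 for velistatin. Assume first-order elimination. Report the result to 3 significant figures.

0.264

Call the CYP2D6 fraction fm. After the interaction, CL_new/CL_old = fm × 0.45 + (1 − fm).
AUC ratio = 1 / (new CL fraction), so new CL fraction = 1 / 1.17 = 0.8547.
fm × 0.45 + 1 − fm = 0.8547  ⇒  fm × (0.45 − 1) = −0.1453  ⇒  fm = 0.264.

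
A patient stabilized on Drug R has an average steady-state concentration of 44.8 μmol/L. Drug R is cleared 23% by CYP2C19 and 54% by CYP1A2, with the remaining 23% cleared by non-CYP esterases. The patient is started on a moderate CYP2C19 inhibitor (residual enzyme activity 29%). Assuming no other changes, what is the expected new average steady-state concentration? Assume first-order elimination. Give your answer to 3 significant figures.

53.5 μmol/L

CYP2C19: 0.23 × 0.29 = 0.0667
CYP1A2: 0.54 (unchanged)
Other: 0.23 (unchanged)
CL_new/CL_old = 0.0667 + 0.54 + 0.23 = 0.8367.
With dosing unchanged, average steady-state concentration scales as 1/CL: 44.8 / 0.8367 = 53.5 μmol/L.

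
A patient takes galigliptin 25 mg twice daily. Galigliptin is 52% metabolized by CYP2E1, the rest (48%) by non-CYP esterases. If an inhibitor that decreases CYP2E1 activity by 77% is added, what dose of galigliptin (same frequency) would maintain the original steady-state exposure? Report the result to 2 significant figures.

15 mg

CYP2E1: 0.52 × 0.23 = 0.1196
Other: 0.48 (unchanged)
CL_new/CL_old = 0.1196 + 0.48 = 0.5996.
Exposure is unchanged when dose changes in proportion to clearance. New dose = 25 mg × 0.5996 = 15 mg.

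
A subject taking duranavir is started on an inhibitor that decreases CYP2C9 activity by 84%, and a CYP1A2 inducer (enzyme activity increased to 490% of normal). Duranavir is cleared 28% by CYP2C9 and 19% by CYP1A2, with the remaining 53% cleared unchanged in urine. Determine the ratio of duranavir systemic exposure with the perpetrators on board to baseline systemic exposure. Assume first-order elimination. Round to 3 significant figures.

0.664

The CYP2C9 pathway (28% of clearance) drops to 0.16× activity: 0.28 × 0.16 = 0.0448.
The CYP1A2 pathway (19% of clearance) rises to 4.9× activity: 0.19 × 4.9 = 0.931.
Non-CYP routes (53%) are unchanged.
CL_new/CL_old = 0.0448 + 0.931 + 0.53 = 1.5058.
Net systemic exposure ratio = 1 / 1.5058 = 0.664.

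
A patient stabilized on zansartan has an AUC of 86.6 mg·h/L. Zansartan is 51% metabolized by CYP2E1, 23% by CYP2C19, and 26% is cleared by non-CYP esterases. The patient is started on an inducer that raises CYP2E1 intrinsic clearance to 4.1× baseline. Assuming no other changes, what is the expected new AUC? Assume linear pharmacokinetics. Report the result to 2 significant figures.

34 mg·h/L

The CYP2E1 pathway (51% of clearance) increases to 4.1× activity: 0.51 × 4.1 = 2.091.
CYP2C19 (23%) and the residual 26% are unaffected.
Relative clearance = 2.091 + 0.23 + 0.26 = 2.581.
New AUC = baseline ÷ relative clearance = 86.6 / 2.581 = 34 mg·h/L.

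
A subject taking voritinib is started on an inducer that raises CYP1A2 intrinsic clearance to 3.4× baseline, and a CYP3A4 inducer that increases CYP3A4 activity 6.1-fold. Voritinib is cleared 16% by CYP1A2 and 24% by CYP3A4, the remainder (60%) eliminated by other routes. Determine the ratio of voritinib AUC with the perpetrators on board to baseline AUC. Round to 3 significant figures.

CYP1A2: 0.16 × 3.4 = 0.544
CYP3A4: 0.24 × 6.1 = 1.464
Other: 0.6 (unchanged)
Relative clearance = 0.544 + 1.464 + 0.6 = 2.608.
AUC ∝ 1/CL: fold-change = 1 / 2.608 = 0.383.

0.383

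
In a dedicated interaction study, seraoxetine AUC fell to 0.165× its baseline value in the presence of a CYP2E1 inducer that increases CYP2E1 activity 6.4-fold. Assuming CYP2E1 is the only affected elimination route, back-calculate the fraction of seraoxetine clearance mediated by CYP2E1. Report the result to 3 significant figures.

0.937

CL'/CL = 1 / 0.165 = 6.061
6.4·fm + (1 − fm) = 6.061
fm = (6.061 − 1) / (6.4 − 1) = 0.937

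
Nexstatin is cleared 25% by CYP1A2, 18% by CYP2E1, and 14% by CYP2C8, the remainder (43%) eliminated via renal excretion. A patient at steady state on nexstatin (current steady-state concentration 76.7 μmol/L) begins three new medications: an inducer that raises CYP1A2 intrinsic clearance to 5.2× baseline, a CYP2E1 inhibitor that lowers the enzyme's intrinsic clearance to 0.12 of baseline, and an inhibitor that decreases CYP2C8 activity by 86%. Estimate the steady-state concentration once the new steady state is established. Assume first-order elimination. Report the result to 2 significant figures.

43 μmol/L

CYP1A2: 0.25 × 5.2 = 1.3
CYP2E1: 0.18 × 0.12 = 0.0216
CYP2C8: 0.14 × 0.14 = 0.0196
Other: 0.43 (unchanged)
New clearance relative to baseline: 1.3 + 0.0216 + 0.0196 + 0.43 = 1.7712.
New steady-state concentration = 76.7 / 1.7712 = 43 μmol/L (concentration scales inversely with clearance).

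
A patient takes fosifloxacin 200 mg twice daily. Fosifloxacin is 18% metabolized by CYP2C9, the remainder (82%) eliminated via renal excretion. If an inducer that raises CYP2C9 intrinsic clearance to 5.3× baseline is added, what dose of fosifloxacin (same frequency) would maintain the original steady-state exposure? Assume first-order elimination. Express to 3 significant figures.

355 mg

The CYP2C9 pathway (18% of clearance) rises to 5.3× activity: 0.18 × 5.3 = 0.954.
The remaining 82% of clearance is unaffected.
New clearance relative to baseline: 0.954 + 0.82 = 1.774.
Exposure is unchanged when dose changes in proportion to clearance. New dose = 200 mg × 1.774 = 355 mg.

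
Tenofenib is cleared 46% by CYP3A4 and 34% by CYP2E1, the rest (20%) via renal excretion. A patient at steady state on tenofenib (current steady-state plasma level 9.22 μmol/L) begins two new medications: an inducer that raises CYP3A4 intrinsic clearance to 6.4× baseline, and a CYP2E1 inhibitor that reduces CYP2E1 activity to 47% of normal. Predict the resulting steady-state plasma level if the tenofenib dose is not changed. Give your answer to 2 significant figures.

The CYP3A4 pathway (46% of clearance) increases to 6.4× activity: 0.46 × 6.4 = 2.944.
The CYP2E1 pathway (34% of clearance) falls to 0.47× activity: 0.34 × 0.47 = 0.1598.
Non-CYP routes (20%) are unchanged.
Relative clearance = 2.944 + 0.1598 + 0.2 = 3.3038.
New steady-state plasma level = 9.22 / 3.3038 = 2.8 μmol/L (concentration scales inversely with clearance).

2.8 μmol/L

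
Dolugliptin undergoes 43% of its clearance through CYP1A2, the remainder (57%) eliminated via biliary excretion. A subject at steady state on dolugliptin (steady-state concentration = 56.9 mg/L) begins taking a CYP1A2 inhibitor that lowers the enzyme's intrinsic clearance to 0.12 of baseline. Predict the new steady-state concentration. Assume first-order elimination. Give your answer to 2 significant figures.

92 mg/L

The CYP1A2 pathway (43% of clearance) is reduced to 0.12× activity: 0.43 × 0.12 = 0.0516.
Non-CYP routes (57%) are unchanged.
Relative clearance = 0.0516 + 0.57 = 0.6216.
New steady-state concentration = baseline ÷ relative clearance = 56.9 / 0.6216 = 92 mg/L.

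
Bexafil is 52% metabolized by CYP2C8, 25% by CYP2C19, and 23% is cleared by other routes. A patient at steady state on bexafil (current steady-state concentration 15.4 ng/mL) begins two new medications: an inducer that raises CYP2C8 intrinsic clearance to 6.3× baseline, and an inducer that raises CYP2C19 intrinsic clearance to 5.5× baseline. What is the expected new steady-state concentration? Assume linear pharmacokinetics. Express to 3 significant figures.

3.16 ng/mL

The CYP2C8 pathway (52% of clearance) is boosted to 6.3× activity: 0.52 × 6.3 = 3.276.
The CYP2C19 pathway (25% of clearance) is boosted to 5.5× activity: 0.25 × 5.5 = 1.375.
Non-CYP routes (23%) are unchanged.
New clearance relative to baseline: 3.276 + 1.375 + 0.23 = 4.881.
Dividing the baseline by the relative clearance: 15.4 / 4.881 = 3.16 ng/mL.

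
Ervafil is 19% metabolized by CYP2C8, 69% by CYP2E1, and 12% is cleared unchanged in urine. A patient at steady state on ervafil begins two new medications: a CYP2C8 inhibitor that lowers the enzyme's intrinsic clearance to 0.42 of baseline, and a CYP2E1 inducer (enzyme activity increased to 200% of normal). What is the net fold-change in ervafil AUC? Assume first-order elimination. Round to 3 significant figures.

The CYP2C8 pathway (19% of clearance) is reduced to 0.42× activity: 0.19 × 0.42 = 0.0798.
The CYP2E1 pathway (69% of clearance) increases to 2× activity: 0.69 × 2 = 1.38.
Non-CYP routes (12%) are unchanged.
New clearance relative to baseline: 0.0798 + 1.38 + 0.12 = 1.5798.
AUC ∝ 1/CL: fold-change = 1 / 1.5798 = 0.633.

0.633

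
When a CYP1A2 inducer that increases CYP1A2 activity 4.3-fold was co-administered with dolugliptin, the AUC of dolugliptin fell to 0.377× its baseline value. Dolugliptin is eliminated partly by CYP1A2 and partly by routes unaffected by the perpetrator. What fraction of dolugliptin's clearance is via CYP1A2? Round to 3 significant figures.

0.501

Let fm be the CYP1A2 fraction. New clearance relative to baseline = fm × 4.3 + (1 − fm).
AUC ratio = 1 / (new CL fraction), so new CL fraction = 1 / 0.377 = 2.653.
fm × 4.3 + 1 − fm = 2.653  ⇒  fm × (4.3 − 1) = 1.653  ⇒  fm = 0.501.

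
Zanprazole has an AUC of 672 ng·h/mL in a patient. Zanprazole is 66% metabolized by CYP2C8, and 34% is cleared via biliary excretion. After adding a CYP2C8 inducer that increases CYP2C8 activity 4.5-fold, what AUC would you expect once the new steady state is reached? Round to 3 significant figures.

CYP2C8: 0.66 × 4.5 = 2.97
Other: 0.34 (unchanged)
Relative clearance = 2.97 + 0.34 = 3.31.
AUC ∝ 1/CL, so new value = 672 / 3.31 = 203 ng·h/mL.

203 ng·h/mL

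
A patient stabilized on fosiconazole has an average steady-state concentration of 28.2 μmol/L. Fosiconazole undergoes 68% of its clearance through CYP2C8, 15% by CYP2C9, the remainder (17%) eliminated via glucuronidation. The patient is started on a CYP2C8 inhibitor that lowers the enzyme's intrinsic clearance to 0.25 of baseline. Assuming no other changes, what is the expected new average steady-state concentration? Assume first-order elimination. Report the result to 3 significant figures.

CYP2C8: 0.68 × 0.25 = 0.17
CYP2C9: 0.15 (unchanged)
Other: 0.17 (unchanged)
New clearance relative to baseline: 0.17 + 0.15 + 0.17 = 0.49.
With dosing unchanged, average steady-state concentration scales as 1/CL: 28.2 / 0.49 = 57.6 μmol/L.

57.6 μmol/L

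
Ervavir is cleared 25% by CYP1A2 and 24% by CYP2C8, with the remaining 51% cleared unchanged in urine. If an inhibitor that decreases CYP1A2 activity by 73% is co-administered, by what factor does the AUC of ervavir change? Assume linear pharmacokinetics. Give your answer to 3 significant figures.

The CYP1A2 pathway (25% of clearance) drops to 0.27× activity: 0.25 × 0.27 = 0.0675.
CYP2C8 (24%) and the residual 51% are unaffected.
New clearance relative to baseline: 0.0675 + 0.24 + 0.51 = 0.8175.
Since AUC ∝ 1/CL, the ratio is 1 / 0.8175 = 1.22.

1.22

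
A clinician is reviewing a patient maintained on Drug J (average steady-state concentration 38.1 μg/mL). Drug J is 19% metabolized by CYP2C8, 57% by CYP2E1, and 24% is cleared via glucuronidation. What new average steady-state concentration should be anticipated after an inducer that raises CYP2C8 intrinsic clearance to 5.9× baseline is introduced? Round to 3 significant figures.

CYP2C8: 0.19 × 5.9 = 1.121
CYP2E1: 0.57 (unchanged)
Other: 0.24 (unchanged)
CL_new/CL_old = 1.121 + 0.57 + 0.24 = 1.931.
New average steady-state concentration = baseline ÷ relative clearance = 38.1 / 1.931 = 19.7 μg/mL.

19.7 μg/mL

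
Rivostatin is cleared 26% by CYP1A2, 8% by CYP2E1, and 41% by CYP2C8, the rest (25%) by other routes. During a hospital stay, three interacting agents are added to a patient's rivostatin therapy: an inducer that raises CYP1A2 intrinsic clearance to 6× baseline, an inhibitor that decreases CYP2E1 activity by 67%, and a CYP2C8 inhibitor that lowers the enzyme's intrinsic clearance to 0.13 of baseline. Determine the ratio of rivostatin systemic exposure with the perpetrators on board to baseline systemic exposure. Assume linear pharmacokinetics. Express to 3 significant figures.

0.529

CYP1A2: 0.26 × 6 = 1.56
CYP2E1: 0.08 × 0.33 = 0.0264
CYP2C8: 0.41 × 0.13 = 0.0533
Other: 0.25 (unchanged)
Relative clearance = 1.56 + 0.0264 + 0.0533 + 0.25 = 1.8897.
Because systemic exposure varies inversely with clearance, the combined effect is 1 / 1.8897 = 0.529.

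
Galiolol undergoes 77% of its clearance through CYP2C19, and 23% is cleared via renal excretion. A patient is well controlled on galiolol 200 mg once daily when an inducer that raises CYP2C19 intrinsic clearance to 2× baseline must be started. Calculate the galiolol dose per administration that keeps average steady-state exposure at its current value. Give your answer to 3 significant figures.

The CYP2C19 pathway (77% of clearance) increases to 2× activity: 0.77 × 2 = 1.54.
Non-CYP routes (23%) are unchanged.
New clearance relative to baseline: 1.54 + 0.23 = 1.77.
Css,avg = (dose rate)/CL, so holding Css fixed requires dose ∝ CL: 200 × 1.77 = 354 mg.

354 mg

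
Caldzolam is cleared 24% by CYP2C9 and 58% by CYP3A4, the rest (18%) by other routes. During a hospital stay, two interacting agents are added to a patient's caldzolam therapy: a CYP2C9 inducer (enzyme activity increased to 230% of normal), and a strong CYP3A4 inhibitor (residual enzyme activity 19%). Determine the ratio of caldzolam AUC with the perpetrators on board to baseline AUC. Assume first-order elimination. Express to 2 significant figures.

The CYP2C9 pathway (24% of clearance) is boosted to 2.3× activity: 0.24 × 2.3 = 0.552.
The CYP3A4 pathway (58% of clearance) falls to 0.19× activity: 0.58 × 0.19 = 0.1102.
The remaining 18% of clearance is unaffected.
New clearance relative to baseline: 0.552 + 0.1102 + 0.18 = 0.8422.
AUC ∝ 1/CL: fold-change = 1 / 0.8422 = 1.2.

1.2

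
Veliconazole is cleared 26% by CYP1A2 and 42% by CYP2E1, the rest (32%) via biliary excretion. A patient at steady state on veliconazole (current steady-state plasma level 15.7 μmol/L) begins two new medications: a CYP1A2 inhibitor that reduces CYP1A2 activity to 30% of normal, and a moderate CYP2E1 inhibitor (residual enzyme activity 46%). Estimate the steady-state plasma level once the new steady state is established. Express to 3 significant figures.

26.6 μmol/L

The CYP1A2 pathway (26% of clearance) is reduced to 0.3× activity: 0.26 × 0.3 = 0.078.
The CYP2E1 pathway (42% of clearance) drops to 0.46× activity: 0.42 × 0.46 = 0.1932.
Non-CYP routes (32%) are unchanged.
Relative clearance = 0.078 + 0.1932 + 0.32 = 0.5912.
Dividing the baseline by the relative clearance: 15.7 / 0.5912 = 26.6 μmol/L.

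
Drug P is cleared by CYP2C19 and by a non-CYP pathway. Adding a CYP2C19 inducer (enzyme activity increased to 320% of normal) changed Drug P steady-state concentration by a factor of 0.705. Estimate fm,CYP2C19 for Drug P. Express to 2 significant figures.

0.19

Write x for the fraction cleared via CYP2C19. The observed steady-state concentration change means clearance rose to 1/0.705 = 1.418 of baseline.
Only the CYP2C19 route changed, so 1.418 = x·3.2 + (1 − x), giving x = 0.19.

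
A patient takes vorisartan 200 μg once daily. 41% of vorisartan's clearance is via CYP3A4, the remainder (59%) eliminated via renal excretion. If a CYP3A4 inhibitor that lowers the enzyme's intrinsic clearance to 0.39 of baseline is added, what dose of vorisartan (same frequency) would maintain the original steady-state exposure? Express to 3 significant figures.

CYP3A4: 0.41 × 0.39 = 0.1599
Other: 0.59 (unchanged)
Relative clearance = 0.1599 + 0.59 = 0.7499.
To maintain the same steady-state level, dose must scale with clearance: new dose = 200 × 0.7499 = 150 μg.

150 μg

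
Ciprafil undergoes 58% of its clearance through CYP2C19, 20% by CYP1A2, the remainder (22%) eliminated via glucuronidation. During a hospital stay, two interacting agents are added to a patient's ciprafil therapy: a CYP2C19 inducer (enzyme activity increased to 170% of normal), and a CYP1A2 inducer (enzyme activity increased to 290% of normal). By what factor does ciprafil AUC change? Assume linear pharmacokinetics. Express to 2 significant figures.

The CYP2C19 pathway (58% of clearance) is boosted to 1.7× activity: 0.58 × 1.7 = 0.986.
The CYP1A2 pathway (20% of clearance) rises to 2.9× activity: 0.2 × 2.9 = 0.58.
Non-CYP routes (22%) are unchanged.
CL_new/CL_old = 0.986 + 0.58 + 0.22 = 1.786.
Net AUC ratio = 1 / 1.786 = 0.56.

0.56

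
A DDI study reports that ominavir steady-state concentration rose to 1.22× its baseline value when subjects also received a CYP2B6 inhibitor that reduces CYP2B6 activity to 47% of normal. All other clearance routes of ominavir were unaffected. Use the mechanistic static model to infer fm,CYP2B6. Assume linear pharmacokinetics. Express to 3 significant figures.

Let fm be the CYP2B6 fraction. New clearance relative to baseline = fm × 0.47 + (1 − fm).
Steady-state concentration ratio = 1 / (new CL fraction), so new CL fraction = 1 / 1.22 = 0.8197.
fm × 0.47 + 1 − fm = 0.8197  ⇒  fm × (0.47 − 1) = −0.1803  ⇒  fm = 0.340.

0.340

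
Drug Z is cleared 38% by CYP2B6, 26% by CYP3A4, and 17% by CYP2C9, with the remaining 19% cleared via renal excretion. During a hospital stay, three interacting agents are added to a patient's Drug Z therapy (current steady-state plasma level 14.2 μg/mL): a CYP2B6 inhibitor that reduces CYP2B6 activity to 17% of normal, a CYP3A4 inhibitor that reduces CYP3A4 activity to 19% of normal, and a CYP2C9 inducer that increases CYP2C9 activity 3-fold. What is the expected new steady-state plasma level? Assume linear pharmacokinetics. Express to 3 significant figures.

17.4 μg/mL

CYP2B6: 0.38 × 0.17 = 0.0646
CYP3A4: 0.26 × 0.19 = 0.0494
CYP2C9: 0.17 × 3 = 0.51
Other: 0.19 (unchanged)
Relative clearance = 0.0646 + 0.0494 + 0.51 + 0.19 = 0.814.
New steady-state plasma level = 14.2 / 0.814 = 17.4 μg/mL (concentration scales inversely with clearance).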